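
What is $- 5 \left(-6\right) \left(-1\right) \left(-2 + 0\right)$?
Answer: $60$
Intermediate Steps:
$- 5 \left(-6\right) \left(-1\right) \left(-2 + 0\right) = - 5 \cdot 6 \left(-2\right) = \left(-5\right) \left(-12\right) = 60$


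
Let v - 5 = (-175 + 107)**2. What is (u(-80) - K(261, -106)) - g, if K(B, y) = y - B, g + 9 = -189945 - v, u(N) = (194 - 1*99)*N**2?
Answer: 802950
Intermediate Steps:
v = 4629 (v = 5 + (-175 + 107)**2 = 5 + (-68)**2 = 5 + 4624 = 4629)
u(N) = 95*N**2 (u(N) = (194 - 99)*N**2 = 95*N**2)
g = -194583 (g = -9 + (-189945 - 1*4629) = -9 + (-189945 - 4629) = -9 - 194574 = -194583)
(u(-80) - K(261, -106)) - g = (95*(-80)**2 - (-106 - 1*261)) - 1*(-194583) = (95*6400 - (-106 - 261)) + 194583 = (608000 - 1*(-367)) + 194583 = (608000 + 367) + 194583 = 608367 + 194583 = 802950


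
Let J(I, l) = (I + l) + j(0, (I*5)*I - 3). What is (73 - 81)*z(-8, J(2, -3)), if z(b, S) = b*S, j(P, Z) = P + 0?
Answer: -64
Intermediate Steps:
j(P, Z) = P
J(I, l) = I + l (J(I, l) = (I + l) + 0 = I + l)
z(b, S) = S*b
(73 - 81)*z(-8, J(2, -3)) = (73 - 81)*((2 - 3)*(-8)) = -(-8)*(-8) = -8*8 = -64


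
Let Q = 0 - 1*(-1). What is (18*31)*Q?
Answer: 558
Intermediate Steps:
Q = 1 (Q = 0 + 1 = 1)
(18*31)*Q = (18*31)*1 = 558*1 = 558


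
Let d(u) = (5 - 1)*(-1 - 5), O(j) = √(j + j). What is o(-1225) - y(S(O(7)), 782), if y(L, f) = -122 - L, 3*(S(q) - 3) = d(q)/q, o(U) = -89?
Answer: 36 - 4*√14/7 ≈ 33.862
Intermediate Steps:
O(j) = √2*√j (O(j) = √(2*j) = √2*√j)
d(u) = -24 (d(u) = 4*(-6) = -24)
S(q) = 3 - 8/q (S(q) = 3 + (-24/q)/3 = 3 - 8/q)
o(-1225) - y(S(O(7)), 782) = -89 - (-122 - (3 - 8*√14/14)) = -89 - (-122 - (3 - 4*√14/7)) = -89 - (-122 + (-3 + 4*√14/7)) = -89 - (-125 + 4*√14/7) = -89 + (125 - 4*√14/7) = 36 - 4*√14/7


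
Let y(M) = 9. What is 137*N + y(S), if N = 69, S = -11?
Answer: 9462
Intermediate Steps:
137*N + y(S) = 137*69 + 9 = 9453 + 9 = 9462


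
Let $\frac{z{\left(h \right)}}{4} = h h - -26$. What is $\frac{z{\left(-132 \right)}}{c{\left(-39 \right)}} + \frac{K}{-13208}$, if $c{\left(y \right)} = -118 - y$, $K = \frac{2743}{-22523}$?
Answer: $- \frac{1597259069731}{1807786072} \approx -883.54$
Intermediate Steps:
$K = - \frac{2743}{22523}$ ($K = 2743 \left(- \frac{1}{22523}\right) = - \frac{2743}{22523} \approx -0.12179$)
$z{\left(h \right)} = 104 + 4 h^{2}$ ($z{\left(h \right)} = 4 \left(h h - -26\right) = 4 \left(h^{2} + 26\right) = 4 \left(26 + h^{2}\right) = 104 + 4 h^{2}$)
$\frac{z{\left(-132 \right)}}{c{\left(-39 \right)}} + \frac{K}{-13208} = \frac{104 + 4 \left(-132\right)^{2}}{-118 - -39} - \frac{2743}{22523 \left(-13208\right)} = \frac{104 + 4 \cdot 17424}{-118 + 39} - - \frac{211}{22883368} = \frac{104 + 69696}{-79} + \frac{211}{22883368} = 69800 \left(- \frac{1}{79}\right) + \frac{211}{22883368} = - \frac{69800}{79} + \frac{211}{22883368} = - \frac{1597259069731}{1807786072}$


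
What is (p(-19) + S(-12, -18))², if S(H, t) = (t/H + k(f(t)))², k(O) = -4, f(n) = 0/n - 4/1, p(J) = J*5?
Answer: 126025/16 ≈ 7876.6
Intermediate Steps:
p(J) = 5*J
f(n) = -4 (f(n) = 0 - 4*1 = 0 - 4 = -4)
S(H, t) = (-4 + t/H)² (S(H, t) = (t/H - 4)² = (-4 + t/H)²)
(p(-19) + S(-12, -18))² = (5*(-19) + (-18 - 4*(-12))²/(-12)²)² = (-95 + (-18 + 48)²/144)² = (-95 + (1/144)*30²)² = (-95 + (1/144)*900)² = (-95 + 25/4)² = (-355/4)² = 126025/16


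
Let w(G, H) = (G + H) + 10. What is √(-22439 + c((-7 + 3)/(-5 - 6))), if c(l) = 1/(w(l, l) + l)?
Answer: I*√333980734/122 ≈ 149.8*I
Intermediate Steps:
w(G, H) = 10 + G + H
c(l) = 1/(10 + 3*l) (c(l) = 1/((10 + l + l) + l) = 1/((10 + 2*l) + l) = 1/(10 + 3*l))
√(-22439 + c((-7 + 3)/(-5 - 6))) = √(-22439 + 1/(10 + 3*((-7 + 3)/(-5 - 6)))) = √(-22439 + 1/(10 + 3*(-4/(-11)))) = √(-22439 + 1/(10 + 3*(-1/11*(-4)))) = √(-22439 + 1/(10 + 3*(4/11))) = √(-22439 + 1/(10 + 12/11)) = √(-22439 + 1/(122/11)) = √(-22439 + 11/122) = √(-2737547/122) = I*√333980734/122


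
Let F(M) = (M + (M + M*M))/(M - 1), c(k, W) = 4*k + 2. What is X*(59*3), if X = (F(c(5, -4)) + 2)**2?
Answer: 6389700/49 ≈ 1.3040e+5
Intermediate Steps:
c(k, W) = 2 + 4*k
F(M) = (M**2 + 2*M)/(-1 + M) (F(M) = (M + (M + M**2))/(-1 + M) = (M**2 + 2*M)/(-1 + M))
X = 36100/49 (X = ((2 + 4*5)*(2 + (2 + 4*5))/(-1 + (2 + 4*5)) + 2)**2 = ((2 + 20)*(2 + (2 + 20))/(-1 + (2 + 20)) + 2)**2 = (22*(2 + 22)/(-1 + 22) + 2)**2 = (22*24/21 + 2)**2 = (22*(1/21)*24 + 2)**2 = (176/7 + 2)**2 = (190/7)**2 = 36100/49 ≈ 736.73)
X*(59*3) = 36100*(59*3)/49 = (36100/49)*177 = 6389700/49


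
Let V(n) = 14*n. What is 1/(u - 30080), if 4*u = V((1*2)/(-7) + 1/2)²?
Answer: -4/120311 ≈ -3.3247e-5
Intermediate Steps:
u = 9/4 (u = (14*((1*2)/(-7) + 1/2))²/4 = (14*(2*(-⅐) + 1*(½)))²/4 = (14*(-2/7 + ½))²/4 = (14*(3/14))²/4 = (¼)*3² = (¼)*9 = 9/4 ≈ 2.2500)
1/(u - 30080) = 1/(9/4 - 30080) = 1/(-120311/4) = -4/120311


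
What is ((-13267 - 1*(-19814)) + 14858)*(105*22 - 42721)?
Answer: -864997455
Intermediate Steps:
((-13267 - 1*(-19814)) + 14858)*(105*22 - 42721) = ((-13267 + 19814) + 14858)*(2310 - 42721) = (6547 + 14858)*(-40411) = 21405*(-40411) = -864997455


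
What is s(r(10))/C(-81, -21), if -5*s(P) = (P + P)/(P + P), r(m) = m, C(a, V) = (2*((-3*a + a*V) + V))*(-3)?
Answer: 1/57690 ≈ 1.7334e-5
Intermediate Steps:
C(a, V) = -6*V + 18*a - 6*V*a (C(a, V) = (2*((-3*a + V*a) + V))*(-3) = (2*(V - 3*a + V*a))*(-3) = (-6*a + 2*V + 2*V*a)*(-3) = -6*V + 18*a - 6*V*a)
s(P) = -⅕ (s(P) = -(P + P)/(5*(P + P)) = -2*P/(5*(2*P)) = -2*P*1/(2*P)/5 = -⅕*1 = -⅕)
s(r(10))/C(-81, -21) = -1/(5*(-6*(-21) + 18*(-81) - 6*(-21)*(-81))) = -1/(5*(126 - 1458 - 10206)) = -⅕/(-11538) = -⅕*(-1/11538) = 1/57690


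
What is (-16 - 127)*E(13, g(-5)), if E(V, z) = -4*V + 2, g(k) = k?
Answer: 7150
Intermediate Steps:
E(V, z) = 2 - 4*V
(-16 - 127)*E(13, g(-5)) = (-16 - 127)*(2 - 4*13) = -143*(2 - 52) = -143*(-50) = 7150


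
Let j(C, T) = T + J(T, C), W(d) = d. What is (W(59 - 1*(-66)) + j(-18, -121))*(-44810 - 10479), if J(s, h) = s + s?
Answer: 13158782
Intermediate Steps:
J(s, h) = 2*s
j(C, T) = 3*T (j(C, T) = T + 2*T = 3*T)
(W(59 - 1*(-66)) + j(-18, -121))*(-44810 - 10479) = ((59 - 1*(-66)) + 3*(-121))*(-44810 - 10479) = ((59 + 66) - 363)*(-55289) = (125 - 363)*(-55289) = -238*(-55289) = 13158782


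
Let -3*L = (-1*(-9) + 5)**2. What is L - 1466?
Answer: -4594/3 ≈ -1531.3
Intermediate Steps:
L = -196/3 (L = -(-1*(-9) + 5)**2/3 = -(9 + 5)**2/3 = -1/3*14**2 = -1/3*196 = -196/3 ≈ -65.333)
L - 1466 = -196/3 - 1466 = -4594/3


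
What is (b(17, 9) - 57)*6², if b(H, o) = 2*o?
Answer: -1404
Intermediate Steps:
(b(17, 9) - 57)*6² = (2*9 - 57)*6² = (18 - 57)*36 = -39*36 = -1404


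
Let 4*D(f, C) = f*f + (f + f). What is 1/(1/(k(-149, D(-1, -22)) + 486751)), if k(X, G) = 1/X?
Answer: 72525898/149 ≈ 4.8675e+5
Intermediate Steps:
D(f, C) = f/2 + f²/4 (D(f, C) = (f*f + (f + f))/4 = (f² + 2*f)/4 = f/2 + f²/4)
1/(1/(k(-149, D(-1, -22)) + 486751)) = 1/(1/(1/(-149) + 486751)) = 1/(1/(-1/149 + 486751)) = 1/(1/(72525898/149)) = 1/(149/72525898) = 72525898/149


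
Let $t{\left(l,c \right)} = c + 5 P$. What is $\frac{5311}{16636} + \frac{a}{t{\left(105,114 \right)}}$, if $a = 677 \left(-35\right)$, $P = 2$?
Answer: $- \frac{24595716}{128929} \approx -190.77$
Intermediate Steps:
$a = -23695$
$t{\left(l,c \right)} = 10 + c$ ($t{\left(l,c \right)} = c + 5 \cdot 2 = c + 10 = 10 + c$)
$\frac{5311}{16636} + \frac{a}{t{\left(105,114 \right)}} = \frac{5311}{16636} - \frac{23695}{10 + 114} = 5311 \cdot \frac{1}{16636} - \frac{23695}{124} = \frac{5311}{16636} - \frac{23695}{124} = - \frac{24595716}{128929}$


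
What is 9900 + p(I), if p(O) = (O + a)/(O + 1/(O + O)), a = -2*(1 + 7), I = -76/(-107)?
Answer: 227461228/23001 ≈ 9889.2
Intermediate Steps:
I = 76/107 (I = -76*(-1/107) = 76/107 ≈ 0.71028)
a = -16 (a = -2*8 = -16)
p(O) = (-16 + O)/(O + 1/(2*O)) (p(O) = (O - 16)/(O + 1/(O + O)) = (-16 + O)/(O + 1/(2*O)))
9900 + p(I) = 9900 + 2*(76/107)*(-16 + 76/107)/(1 + 2*(76/107)**2) = 9900 + 2*(76/107)*(-1636/107)/(1 + 2*(5776/11449)) = 9900 + 2*(76/107)*(-1636/107)/(1 + 11552/11449) = 9900 + 2*(76/107)*(-1636/107)/(23001/11449) = 9900 + 2*(76/107)*(11449/23001)*(-1636/107) = 9900 - 248672/23001 = 227461228/23001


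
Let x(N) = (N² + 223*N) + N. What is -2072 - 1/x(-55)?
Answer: -19259239/9295 ≈ -2072.0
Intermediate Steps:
x(N) = N² + 224*N
-2072 - 1/x(-55) = -2072 - 1/((-55*(224 - 55))) = -2072 - 1/((-55*169)) = -2072 - 1/(-9295) = -2072 - 1*(-1/9295) = -2072 + 1/9295 = -19259239/9295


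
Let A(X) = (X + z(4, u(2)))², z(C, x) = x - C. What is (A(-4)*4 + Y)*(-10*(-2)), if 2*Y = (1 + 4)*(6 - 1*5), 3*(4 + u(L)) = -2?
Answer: 115970/9 ≈ 12886.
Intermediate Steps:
u(L) = -14/3 (u(L) = -4 + (⅓)*(-2) = -4 - ⅔ = -14/3)
Y = 5/2 (Y = ((1 + 4)*(6 - 1*5))/2 = (5*(6 - 5))/2 = (5*1)/2 = (½)*5 = 5/2 ≈ 2.5000)
A(X) = (-26/3 + X)² (A(X) = (X + (-14/3 - 1*4))² = (X + (-14/3 - 4))² = (X - 26/3)² = (-26/3 + X)²)
(A(-4)*4 + Y)*(-10*(-2)) = (((-26 + 3*(-4))²/9)*4 + 5/2)*(-10*(-2)) = (((-26 - 12)²/9)*4 + 5/2)*20 = (((⅑)*(-38)²)*4 + 5/2)*20 = (((⅑)*1444)*4 + 5/2)*20 = ((1444/9)*4 + 5/2)*20 = (5776/9 + 5/2)*20 = (11597/18)*20 = 115970/9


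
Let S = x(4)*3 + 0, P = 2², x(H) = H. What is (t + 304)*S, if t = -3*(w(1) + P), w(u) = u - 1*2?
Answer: 3540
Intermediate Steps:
P = 4
S = 12 (S = 4*3 + 0 = 12 + 0 = 12)
w(u) = -2 + u (w(u) = u - 2 = -2 + u)
t = -9 (t = -3*((-2 + 1) + 4) = -3*(-1 + 4) = -3*3 = -9)
(t + 304)*S = (-9 + 304)*12 = 295*12 = 3540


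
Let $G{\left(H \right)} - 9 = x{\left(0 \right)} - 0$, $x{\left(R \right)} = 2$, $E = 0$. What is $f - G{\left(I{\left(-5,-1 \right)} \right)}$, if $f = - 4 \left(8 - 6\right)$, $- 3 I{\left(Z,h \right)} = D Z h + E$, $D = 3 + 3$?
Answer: $-19$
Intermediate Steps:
$D = 6$
$I{\left(Z,h \right)} = - 2 Z h$ ($I{\left(Z,h \right)} = - \frac{6 Z h + 0}{3} = - \frac{6 Z h}{3} = - 2 Z h$)
$f = -8$ ($f = \left(-4\right) 2 = -8$)
$G{\left(H \right)} = 11$ ($G{\left(H \right)} = 9 + \left(2 - 0\right) = 9 + \left(2 + 0\right) = 9 + 2 = 11$)
$f - G{\left(I{\left(-5,-1 \right)} \right)} = -8 - 11 = -19$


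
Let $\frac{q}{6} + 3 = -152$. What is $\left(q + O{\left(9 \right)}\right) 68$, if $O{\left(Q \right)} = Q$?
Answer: $-62628$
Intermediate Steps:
$q = -930$ ($q = -18 + 6 \left(-152\right) = -18 - 912 = -930$)
$\left(q + O{\left(9 \right)}\right) 68 = \left(-930 + 9\right) 68 = \left(-921\right) 68 = -62628$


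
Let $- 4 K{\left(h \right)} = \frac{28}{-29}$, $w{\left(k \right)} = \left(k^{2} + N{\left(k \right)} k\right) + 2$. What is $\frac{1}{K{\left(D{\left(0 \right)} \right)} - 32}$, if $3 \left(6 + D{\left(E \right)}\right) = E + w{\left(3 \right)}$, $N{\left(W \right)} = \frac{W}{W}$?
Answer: $- \frac{29}{921} \approx -0.031488$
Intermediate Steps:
$N{\left(W \right)} = 1$
$w{\left(k \right)} = 2 + k + k^{2}$ ($w{\left(k \right)} = \left(k^{2} + 1 k\right) + 2 = \left(k^{2} + k\right) + 2 = \left(k + k^{2}\right) + 2 = 2 + k + k^{2}$)
$D{\left(E \right)} = - \frac{4}{3} + \frac{E}{3}$ ($D{\left(E \right)} = -6 + \frac{E + \left(2 + 3 + 3^{2}\right)}{3} = -6 + \frac{E + \left(2 + 3 + 9\right)}{3} = -6 + \frac{E + 14}{3} = -6 + \frac{14 + E}{3} = -6 + \left(\frac{14}{3} + \frac{E}{3}\right) = - \frac{4}{3} + \frac{E}{3}$)
$K{\left(h \right)} = \frac{7}{29}$ ($K{\left(h \right)} = - \frac{28 \frac{1}{-29}}{4} = - \frac{28 \left(- \frac{1}{29}\right)}{4} = \left(- \frac{1}{4}\right) \left(- \frac{28}{29}\right) = \frac{7}{29}$)
$\frac{1}{K{\left(D{\left(0 \right)} \right)} - 32} = \frac{1}{\frac{7}{29} - 32} = \frac{1}{- \frac{921}{29}} = - \frac{29}{921}$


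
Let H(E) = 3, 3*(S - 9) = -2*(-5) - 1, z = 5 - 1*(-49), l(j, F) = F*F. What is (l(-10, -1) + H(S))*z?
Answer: 216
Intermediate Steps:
l(j, F) = F²
z = 54 (z = 5 + 49 = 54)
S = 12 (S = 9 + (-2*(-5) - 1)/3 = 9 + (10 - 1)/3 = 9 + (⅓)*9 = 9 + 3 = 12)
(l(-10, -1) + H(S))*z = ((-1)² + 3)*54 = (1 + 3)*54 = 4*54 = 216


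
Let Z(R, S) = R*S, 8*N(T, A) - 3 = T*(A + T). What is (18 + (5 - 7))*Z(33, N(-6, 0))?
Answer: 2574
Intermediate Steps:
N(T, A) = 3/8 + T*(A + T)/8 (N(T, A) = 3/8 + (T*(A + T))/8 = 3/8 + T*(A + T)/8)
(18 + (5 - 7))*Z(33, N(-6, 0)) = (18 + (5 - 7))*(33*(3/8 + (1/8)*(-6)**2 + (1/8)*0*(-6))) = (18 - 2)*(33*(3/8 + (1/8)*36 + 0)) = 16*(33*(3/8 + 9/2 + 0)) = 16*(33*(39/8)) = 16*(1287/8) = 2574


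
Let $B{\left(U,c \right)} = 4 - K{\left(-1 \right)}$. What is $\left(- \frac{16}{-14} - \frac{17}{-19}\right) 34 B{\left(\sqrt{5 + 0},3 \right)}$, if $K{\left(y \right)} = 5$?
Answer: $- \frac{9214}{133} \approx -69.278$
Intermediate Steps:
$B{\left(U,c \right)} = -1$ ($B{\left(U,c \right)} = 4 - 5 = -1$)
$\left(- \frac{16}{-14} - \frac{17}{-19}\right) 34 B{\left(\sqrt{5 + 0},3 \right)} = \left(- \frac{16}{-14} - \frac{17}{-19}\right) 34 \left(-1\right) = \left(\left(-16\right) \left(- \frac{1}{14}\right) - - \frac{17}{19}\right) 34 \left(-1\right) = \left(\frac{8}{7} + \frac{17}{19}\right) 34 \left(-1\right) = \frac{271}{133} \cdot 34 \left(-1\right) = \frac{9214}{133} \left(-1\right) = - \frac{9214}{133}$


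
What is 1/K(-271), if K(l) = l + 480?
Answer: 1/209 ≈ 0.0047847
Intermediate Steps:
K(l) = 480 + l
1/K(-271) = 1/(480 - 271) = 1/209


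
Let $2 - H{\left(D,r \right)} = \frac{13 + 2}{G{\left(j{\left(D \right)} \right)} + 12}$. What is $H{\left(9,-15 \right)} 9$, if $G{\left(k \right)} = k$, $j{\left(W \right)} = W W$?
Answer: $\frac{513}{31} \approx 16.548$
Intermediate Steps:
$j{\left(W \right)} = W^{2}$
$H{\left(D,r \right)} = 2 - \frac{15}{12 + D^{2}}$ ($H{\left(D,r \right)} = 2 - \frac{13 + 2}{D^{2} + 12} = 2 - \frac{15}{12 + D^{2}}$)
$H{\left(9,-15 \right)} 9 = \frac{9 + 2 \cdot 9^{2}}{12 + 9^{2}} \cdot 9 = \frac{9 + 2 \cdot 81}{12 + 81} \cdot 9 = \frac{9 + 162}{93} \cdot 9 = \frac{1}{93} \cdot 171 \cdot 9 = \frac{57}{31} \cdot 9 = \frac{513}{31}$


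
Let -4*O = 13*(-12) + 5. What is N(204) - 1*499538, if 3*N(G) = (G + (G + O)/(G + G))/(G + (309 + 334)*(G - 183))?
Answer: -33523731090041/67109472 ≈ -4.9954e+5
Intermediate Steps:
O = 151/4 (O = -(13*(-12) + 5)/4 = -(-156 + 5)/4 = -¼*(-151) = 151/4 ≈ 37.750)
N(G) = (G + (151/4 + G)/(2*G))/(3*(-117669 + 644*G)) (N(G) = ((G + (G + 151/4)/(G + G))/(G + (309 + 334)*(G - 183)))/3 = ((G + (151/4 + G)/((2*G)))/(G + 643*(-183 + G)))/3 = ((G + (151/4 + G)*(1/(2*G)))/(G + (-117669 + 643*G)))/3 = ((G + (151/4 + G)/(2*G))/(-117669 + 644*G))/3 = (G + (151/4 + G)/(2*G))/(3*(-117669 + 644*G)))
N(204) - 1*499538 = (1/24)*(151 + 4*204 + 8*204²)/(204*(-117669 + 644*204)) - 1*499538 = (1/24)*(1/204)*(151 + 816 + 8*41616)/(-117669 + 131376) - 499538 = (1/24)*(1/204)*(151 + 816 + 332928)/13707 - 499538 = (1/24)*(1/204)*(1/13707)*333895 - 499538 = 333895/67109472 - 499538 = -33523731090041/67109472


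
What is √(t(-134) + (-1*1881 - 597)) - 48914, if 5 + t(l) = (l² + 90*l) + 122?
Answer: -48914 + √3535 ≈ -48855.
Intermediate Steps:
t(l) = 117 + l² + 90*l (t(l) = -5 + ((l² + 90*l) + 122) = -5 + (122 + l² + 90*l) = 117 + l² + 90*l)
√(t(-134) + (-1*1881 - 597)) - 48914 = √((117 + (-134)² + 90*(-134)) + (-1*1881 - 597)) - 48914 = √((117 + 17956 - 12060) + (-1881 - 597)) - 48914 = √(6013 - 2478) - 48914 = √3535 - 48914 = -48914 + √3535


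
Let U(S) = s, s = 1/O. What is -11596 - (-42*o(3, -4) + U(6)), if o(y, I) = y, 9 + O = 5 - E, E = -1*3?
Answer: -11469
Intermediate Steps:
E = -3
O = -1 (O = -9 + (5 - 1*(-3)) = -9 + (5 + 3) = -9 + 8 = -1)
s = -1 (s = 1/(-1) = -1)
U(S) = -1
-11596 - (-42*o(3, -4) + U(6)) = -11596 - (-42*3 - 1) = -11596 - (-126 - 1) = -11596 - 1*(-127) = -11596 + 127 = -11469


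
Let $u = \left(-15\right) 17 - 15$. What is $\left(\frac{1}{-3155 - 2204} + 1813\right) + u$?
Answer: $\frac{8268936}{5359} \approx 1543.0$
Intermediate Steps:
$u = -270$ ($u = -255 - 15 = -270$)
$\left(\frac{1}{-3155 - 2204} + 1813\right) + u = \left(\frac{1}{-3155 - 2204} + 1813\right) - 270 = \left(\frac{1}{-5359} + 1813\right) - 270 = \left(- \frac{1}{5359} + 1813\right) - 270 = \frac{9715866}{5359} - 270 = \frac{8268936}{5359}$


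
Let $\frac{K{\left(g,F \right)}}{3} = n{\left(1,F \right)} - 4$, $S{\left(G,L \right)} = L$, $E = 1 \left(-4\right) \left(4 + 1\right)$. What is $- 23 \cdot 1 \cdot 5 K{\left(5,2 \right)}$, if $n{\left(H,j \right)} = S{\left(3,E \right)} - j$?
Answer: $8970$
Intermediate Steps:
$E = -20$ ($E = \left(-4\right) 5 = -20$)
$n{\left(H,j \right)} = -20 - j$
$K{\left(g,F \right)} = -72 - 3 F$ ($K{\left(g,F \right)} = 3 \left(\left(-20 - F\right) - 4\right) = 3 \left(-24 - F\right) = -72 - 3 F$)
$- 23 \cdot 1 \cdot 5 K{\left(5,2 \right)} = - 23 \cdot 1 \cdot 5 \left(-72 - 6\right) = \left(-23\right) 5 \left(-72 - 6\right) = \left(-115\right) \left(-78\right) = 8970$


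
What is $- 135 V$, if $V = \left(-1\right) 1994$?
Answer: $269190$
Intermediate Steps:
$V = -1994$
$- 135 V = \left(-135\right) \left(-1994\right) = 269190$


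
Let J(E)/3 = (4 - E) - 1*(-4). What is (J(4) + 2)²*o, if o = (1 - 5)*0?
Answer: 0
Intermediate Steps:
J(E) = 24 - 3*E (J(E) = 3*((4 - E) - 1*(-4)) = 3*((4 - E) + 4) = 3*(8 - E) = 24 - 3*E)
o = 0 (o = -4*0 = 0)
(J(4) + 2)²*o = ((24 - 3*4) + 2)²*0 = ((24 - 12) + 2)²*0 = (12 + 2)²*0 = 14²*0 = 196*0 = 0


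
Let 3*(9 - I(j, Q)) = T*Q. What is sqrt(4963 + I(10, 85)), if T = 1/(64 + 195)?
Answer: sqrt(3001674543)/777 ≈ 70.512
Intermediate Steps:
T = 1/259 ≈ 0.0038610
I(j, Q) = 9 - Q/777
sqrt(4963 + I(10, 85)) = sqrt(4963 + (9 - 1/777*85)) = sqrt(4963 + (9 - 85/777)) = sqrt(4963 + 6908/777) = sqrt(3863159/777) = sqrt(3001674543)/777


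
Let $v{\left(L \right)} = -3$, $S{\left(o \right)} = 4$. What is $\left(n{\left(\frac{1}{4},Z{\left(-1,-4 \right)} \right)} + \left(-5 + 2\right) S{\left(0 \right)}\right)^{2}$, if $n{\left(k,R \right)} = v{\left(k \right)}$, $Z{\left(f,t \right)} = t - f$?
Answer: $225$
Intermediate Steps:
$n{\left(k,R \right)} = -3$
$\left(n{\left(\frac{1}{4},Z{\left(-1,-4 \right)} \right)} + \left(-5 + 2\right) S{\left(0 \right)}\right)^{2} = \left(-3 + \left(-5 + 2\right) 4\right)^{2} = \left(-3 - 12\right)^{2} = \left(-15\right)^{2} = 225$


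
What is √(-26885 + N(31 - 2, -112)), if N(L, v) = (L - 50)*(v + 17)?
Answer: I*√24890 ≈ 157.77*I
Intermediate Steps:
N(L, v) = (-50 + L)*(17 + v)
√(-26885 + N(31 - 2, -112)) = √(-26885 + (-850 - 50*(-112) + 17*(31 - 2) + (31 - 2)*(-112))) = √(-26885 + (-850 + 5600 + 17*29 + 29*(-112))) = √(-26885 + (-850 + 5600 + 493 - 3248)) = √(-26885 + 1995) = √(-24890) = I*√24890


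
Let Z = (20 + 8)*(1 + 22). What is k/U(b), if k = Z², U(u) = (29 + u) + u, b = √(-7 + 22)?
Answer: 12027344/781 - 829472*√15/781 ≈ 11287.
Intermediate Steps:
b = √15 ≈ 3.8730
Z = 644 (Z = 28*23 = 644)
U(u) = 29 + 2*u
k = 414736 (k = 644² = 414736)
k/U(b) = 414736/(29 + 2*√15)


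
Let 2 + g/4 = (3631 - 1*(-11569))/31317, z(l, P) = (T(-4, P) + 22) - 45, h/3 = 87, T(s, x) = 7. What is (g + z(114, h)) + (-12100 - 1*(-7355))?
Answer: -149289973/31317 ≈ -4767.1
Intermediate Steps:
h = 261 (h = 3*87 = 261)
z(l, P) = -16 (z(l, P) = (7 + 22) - 45 = 29 - 45 = -16)
g = -189736/31317 (g = -8 + 4*((3631 - 1*(-11569))/31317) = -8 + 4*((3631 + 11569)*(1/31317)) = -8 + 4*(15200*(1/31317)) = -8 + 4*(15200/31317) = -8 + 60800/31317 = -189736/31317 ≈ -6.0586)
(g + z(114, h)) + (-12100 - 1*(-7355)) = (-189736/31317 - 16) + (-12100 - 1*(-7355)) = -690808/31317 + (-12100 + 7355) = -690808/31317 - 4745 = -149289973/31317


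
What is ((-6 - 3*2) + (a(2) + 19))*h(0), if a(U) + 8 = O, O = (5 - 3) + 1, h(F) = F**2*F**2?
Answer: 0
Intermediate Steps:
h(F) = F**4
O = 3 (O = 2 + 1 = 3)
a(U) = -5 (a(U) = -8 + 3 = -5)
((-6 - 3*2) + (a(2) + 19))*h(0) = ((-6 - 3*2) + (-5 + 19))*0**4 = ((-6 - 6) + 14)*0 = (-12 + 14)*0 = 2*0 = 0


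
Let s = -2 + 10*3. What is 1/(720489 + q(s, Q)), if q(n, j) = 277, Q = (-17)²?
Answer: 1/720766 ≈ 1.3874e-6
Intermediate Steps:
s = 28 (s = -2 + 30 = 28)
Q = 289
1/(720489 + q(s, Q)) = 1/(720489 + 277) = 1/720766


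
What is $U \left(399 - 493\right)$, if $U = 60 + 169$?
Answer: $-21526$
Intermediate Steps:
$U = 229$
$U \left(399 - 493\right) = 229 \left(399 - 493\right) = 229 \left(-94\right) = -21526$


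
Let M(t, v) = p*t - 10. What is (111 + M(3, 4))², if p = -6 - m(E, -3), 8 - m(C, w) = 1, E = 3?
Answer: 3844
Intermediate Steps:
m(C, w) = 7 (m(C, w) = 8 - 1*1 = 8 - 1 = 7)
p = -13 (p = -6 - 1*7 = -6 - 7 = -13)
M(t, v) = -10 - 13*t (M(t, v) = -13*t - 10 = -10 - 13*t)
(111 + M(3, 4))² = (111 + (-10 - 13*3))² = (111 + (-10 - 39))² = (111 - 49)² = 62² = 3844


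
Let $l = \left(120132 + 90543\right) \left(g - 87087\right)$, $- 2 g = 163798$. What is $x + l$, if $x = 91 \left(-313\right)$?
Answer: $-35601154033$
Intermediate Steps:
$g = -81899$ ($g = \left(- \frac{1}{2}\right) 163798 = -81899$)
$x = -28483$
$l = -35601125550$ ($l = \left(120132 + 90543\right) \left(-81899 - 87087\right) = 210675 \left(-168986\right) = -35601125550$)
$x + l = -28483 - 35601125550 = -35601154033$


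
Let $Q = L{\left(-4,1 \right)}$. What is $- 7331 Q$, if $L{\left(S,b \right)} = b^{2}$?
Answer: $-7331$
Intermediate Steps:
$Q = 1$ ($Q = 1^{2} = 1$)
$- 7331 Q = \left(-7331\right) 1 = -7331$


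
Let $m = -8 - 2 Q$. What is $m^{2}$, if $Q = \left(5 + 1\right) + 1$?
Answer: $484$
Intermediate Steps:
$Q = 7$ ($Q = 6 + 1 = 7$)
$m = -22$ ($m = -8 - 14 = -22$)
$m^{2} = \left(-22\right)^{2} = 484$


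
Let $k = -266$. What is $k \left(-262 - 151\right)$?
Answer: $109858$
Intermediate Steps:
$k \left(-262 - 151\right) = - 266 \left(-262 - 151\right) = \left(-266\right) \left(-413\right) = 109858$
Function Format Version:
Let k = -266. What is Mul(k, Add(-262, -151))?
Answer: 109858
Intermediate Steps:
Mul(k, Add(-262, -151)) = Mul(-266, Add(-262, -151)) = Mul(-266, -413) = 109858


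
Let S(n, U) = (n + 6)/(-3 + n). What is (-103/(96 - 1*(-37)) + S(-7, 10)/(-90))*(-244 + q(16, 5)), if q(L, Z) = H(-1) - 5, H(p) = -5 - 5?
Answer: 3434821/17100 ≈ 200.87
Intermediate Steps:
S(n, U) = (6 + n)/(-3 + n)
H(p) = -10
q(L, Z) = -15 (q(L, Z) = -10 - 5 = -15)
(-103/(96 - 1*(-37)) + S(-7, 10)/(-90))*(-244 + q(16, 5)) = (-103/(96 - 1*(-37)) + ((6 - 7)/(-3 - 7))/(-90))*(-244 - 15) = (-103/(96 + 37) + (-1/(-10))*(-1/90))*(-259) = (-103/133 - 1/10*(-1)*(-1/90))*(-259) = (-103*1/133 + (1/10)*(-1/90))*(-259) = (-103/133 - 1/900)*(-259) = -92833/119700*(-259) = 3434821/17100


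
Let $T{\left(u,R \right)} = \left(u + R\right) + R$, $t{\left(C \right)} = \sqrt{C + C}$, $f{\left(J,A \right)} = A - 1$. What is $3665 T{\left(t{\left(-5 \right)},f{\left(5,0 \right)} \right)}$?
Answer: $-7330 + 3665 i \sqrt{10} \approx -7330.0 + 11590.0 i$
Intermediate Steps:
$f{\left(J,A \right)} = -1 + A$ ($f{\left(J,A \right)} = A - 1 = -1 + A$)
$t{\left(C \right)} = \sqrt{2} \sqrt{C}$ ($t{\left(C \right)} = \sqrt{2 C} = \sqrt{2} \sqrt{C}$)
$T{\left(u,R \right)} = u + 2 R$ ($T{\left(u,R \right)} = \left(R + u\right) + R = u + 2 R$)
$3665 T{\left(t{\left(-5 \right)},f{\left(5,0 \right)} \right)} = 3665 \left(\sqrt{2} \sqrt{-5} + 2 \left(-1 + 0\right)\right) = 3665 \left(\sqrt{2} i \sqrt{5} + 2 \left(-1\right)\right) = 3665 \left(i \sqrt{10} - 2\right) = 3665 \left(-2 + i \sqrt{10}\right) = -7330 + 3665 i \sqrt{10}$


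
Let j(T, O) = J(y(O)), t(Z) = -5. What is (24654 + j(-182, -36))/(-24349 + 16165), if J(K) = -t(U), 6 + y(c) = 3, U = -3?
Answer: -24659/8184 ≈ -3.0131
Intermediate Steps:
y(c) = -3 (y(c) = -6 + 3 = -3)
J(K) = 5 (J(K) = -1*(-5) = 5)
j(T, O) = 5
(24654 + j(-182, -36))/(-24349 + 16165) = (24654 + 5)/(-24349 + 16165) = 24659/(-8184) = 24659*(-1/8184) = -24659/8184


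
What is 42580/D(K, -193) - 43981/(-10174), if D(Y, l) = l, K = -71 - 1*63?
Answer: -424720587/1963582 ≈ -216.30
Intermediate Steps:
K = -134 (K = -71 - 63 = -134)
42580/D(K, -193) - 43981/(-10174) = 42580/(-193) - 43981/(-10174) = 42580*(-1/193) - 43981*(-1/10174) = -42580/193 + 43981/10174 = -424720587/1963582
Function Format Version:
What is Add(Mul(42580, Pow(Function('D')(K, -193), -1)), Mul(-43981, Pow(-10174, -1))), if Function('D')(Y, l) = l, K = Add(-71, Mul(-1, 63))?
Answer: Rational(-424720587, 1963582) ≈ -216.30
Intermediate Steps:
K = -134 (K = Add(-71, -63) = -134)
Add(Mul(42580, Pow(Function('D')(K, -193), -1)), Mul(-43981, Pow(-10174, -1))) = Add(Mul(42580, Pow(-193, -1)), Mul(-43981, Pow(-10174, -1))) = Add(Mul(42580, Rational(-1, 193)), Mul(-43981, Rational(-1, 10174))) = Add(Rational(-42580, 193), Rational(43981, 10174)) = Rational(-424720587, 1963582)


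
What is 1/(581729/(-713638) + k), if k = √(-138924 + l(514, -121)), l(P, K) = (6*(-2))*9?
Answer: -415143920102/70806443453986849 - 3055675170264*I*√3862/70806443453986849 ≈ -5.8631e-6 - 0.0026819*I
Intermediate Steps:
l(P, K) = -108 (l(P, K) = -12*9 = -108)
k = 6*I*√3862 (k = √(-138924 - 108) = √(-139032) = 6*I*√3862 ≈ 372.87*I)
1/(581729/(-713638) + k) = 1/(581729/(-713638) + 6*I*√3862) = 1/(581729*(-1/713638) + 6*I*√3862) = 1/(-581729/713638 + 6*I*√3862)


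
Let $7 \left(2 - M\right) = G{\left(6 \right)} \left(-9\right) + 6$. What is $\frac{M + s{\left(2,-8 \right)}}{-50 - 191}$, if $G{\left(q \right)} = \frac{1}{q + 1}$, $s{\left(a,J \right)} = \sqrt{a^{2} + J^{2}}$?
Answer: $- \frac{65}{11809} - \frac{2 \sqrt{17}}{241} \approx -0.039721$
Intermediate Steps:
$s{\left(a,J \right)} = \sqrt{J^{2} + a^{2}}$
$G{\left(q \right)} = \frac{1}{1 + q}$
$M = \frac{65}{49}$ ($M = 2 - \frac{\frac{1}{1 + 6} \left(-9\right) + 6}{7} = 2 - \frac{\frac{1}{7} \left(-9\right) + 6}{7} = 2 - \frac{- \frac{9}{7} + 6}{7} = 2 - \frac{33}{49} = \frac{65}{49} \approx 1.3265$)
$\frac{M + s{\left(2,-8 \right)}}{-50 - 191} = \frac{\frac{65}{49} + \sqrt{\left(-8\right)^{2} + 2^{2}}}{-50 - 191} = \frac{\frac{65}{49} + \sqrt{64 + 4}}{-241} = \left(\frac{65}{49} + \sqrt{68}\right) \left(- \frac{1}{241}\right) = \left(\frac{65}{49} + 2 \sqrt{17}\right) \left(- \frac{1}{241}\right) = - \frac{65}{11809} - \frac{2 \sqrt{17}}{241}$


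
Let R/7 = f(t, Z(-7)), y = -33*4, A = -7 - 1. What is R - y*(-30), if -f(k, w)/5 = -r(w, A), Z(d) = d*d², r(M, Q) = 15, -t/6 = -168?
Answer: -3435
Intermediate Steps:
A = -8
t = 1008 (t = -6*(-168) = 1008)
y = -132
Z(d) = d³
f(k, w) = 75 (f(k, w) = -(-5)*15 = -5*(-15) = 75)
R = 525 (R = 7*75 = 525)
R - y*(-30) = 525 - (-132)*(-30) = 525 - 1*3960 = 525 - 3960 = -3435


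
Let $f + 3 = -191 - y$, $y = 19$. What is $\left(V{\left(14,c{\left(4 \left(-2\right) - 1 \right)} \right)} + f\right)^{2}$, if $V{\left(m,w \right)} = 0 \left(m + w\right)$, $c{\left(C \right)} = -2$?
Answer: $45369$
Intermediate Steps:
$f = -213$ ($f = -3 - 210 = -213$)
$V{\left(m,w \right)} = 0$
$\left(V{\left(14,c{\left(4 \left(-2\right) - 1 \right)} \right)} + f\right)^{2} = \left(0 - 213\right)^{2} = \left(-213\right)^{2} = 45369$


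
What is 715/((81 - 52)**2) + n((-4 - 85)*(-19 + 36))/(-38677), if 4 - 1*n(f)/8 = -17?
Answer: 27512767/32527357 ≈ 0.84583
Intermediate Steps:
n(f) = 168 (n(f) = 32 - 8*(-17) = 32 + 136 = 168)
715/((81 - 52)**2) + n((-4 - 85)*(-19 + 36))/(-38677) = 715/((81 - 52)**2) + 168/(-38677) = 715/(29**2) + 168*(-1/38677) = 715/841 - 168/38677 = 27512767/32527357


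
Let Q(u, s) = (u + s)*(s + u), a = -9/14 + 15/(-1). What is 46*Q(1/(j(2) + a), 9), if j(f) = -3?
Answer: 250802350/68121 ≈ 3681.7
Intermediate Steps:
a = -219/14 (a = -9*1/14 + 15*(-1) = -9/14 - 15 = -219/14 ≈ -15.643)
Q(u, s) = (s + u)² (Q(u, s) = (s + u)*(s + u) = (s + u)²)
46*Q(1/(j(2) + a), 9) = 46*(9 + 1/(-3 - 219/14))² = 46*(9 + 1/(-261/14))² = 46*(9 - 14/261)² = 46*(2335/261)² = 46*(5452225/68121) = 250802350/68121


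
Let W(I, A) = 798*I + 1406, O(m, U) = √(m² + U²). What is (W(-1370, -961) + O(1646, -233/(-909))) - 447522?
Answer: -1539376 + √2238656388085/909 ≈ -1.5377e+6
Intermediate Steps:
O(m, U) = √(U² + m²)
W(I, A) = 1406 + 798*I
(W(-1370, -961) + O(1646, -233/(-909))) - 447522 = ((1406 + 798*(-1370)) + √((-233/(-909))² + 1646²)) - 447522 = ((1406 - 1093260) + √((-233*(-1/909))² + 2709316)) - 447522 = (-1091854 + √((233/909)² + 2709316)) - 447522 = (-1091854 + √(54289/826281 + 2709316)) - 447522 = (-1091854 + √(2238656388085/826281)) - 447522 = (-1091854 + √2238656388085/909) - 447522 = -1539376 + √2238656388085/909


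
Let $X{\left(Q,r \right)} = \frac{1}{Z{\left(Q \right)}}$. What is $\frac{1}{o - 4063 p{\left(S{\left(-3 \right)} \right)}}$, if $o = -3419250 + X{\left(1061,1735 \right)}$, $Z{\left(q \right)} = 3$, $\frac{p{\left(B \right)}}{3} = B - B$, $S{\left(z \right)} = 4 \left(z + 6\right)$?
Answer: $- \frac{3}{10257749} \approx -2.9246 \cdot 10^{-7}$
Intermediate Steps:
$S{\left(z \right)} = 24 + 4 z$ ($S{\left(z \right)} = 4 \left(6 + z\right) = 24 + 4 z$)
$p{\left(B \right)} = 0$ ($p{\left(B \right)} = 3 \left(B - B\right) = 3 \cdot 0 = 0$)
$X{\left(Q,r \right)} = \frac{1}{3}$
$o = - \frac{10257749}{3}$ ($o = -3419250 + \frac{1}{3} = - \frac{10257749}{3} \approx -3.4192 \cdot 10^{6}$)
$\frac{1}{o - 4063 p{\left(S{\left(-3 \right)} \right)}} = \frac{1}{- \frac{10257749}{3} - 0} = \frac{1}{- \frac{10257749}{3} + 0} = \frac{1}{- \frac{10257749}{3}} = - \frac{3}{10257749}$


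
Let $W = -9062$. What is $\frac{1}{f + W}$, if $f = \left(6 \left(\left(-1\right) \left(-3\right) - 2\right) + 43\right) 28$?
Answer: $- \frac{1}{7690} \approx -0.00013004$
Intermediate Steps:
$f = 1372$ ($f = \left(6 \left(3 - 2\right) + 43\right) 28 = \left(6 \cdot 1 + 43\right) 28 = \left(6 + 43\right) 28 = 49 \cdot 28 = 1372$)
$\frac{1}{f + W} = \frac{1}{1372 - 9062} = \frac{1}{-7690} = - \frac{1}{7690}$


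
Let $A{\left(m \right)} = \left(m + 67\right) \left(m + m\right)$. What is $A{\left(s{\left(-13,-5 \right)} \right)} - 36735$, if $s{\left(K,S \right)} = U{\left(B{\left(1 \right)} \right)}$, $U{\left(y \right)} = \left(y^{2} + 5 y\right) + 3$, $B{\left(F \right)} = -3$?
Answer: $-37119$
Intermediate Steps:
$U{\left(y \right)} = 3 + y^{2} + 5 y$
$s{\left(K,S \right)} = -3$ ($s{\left(K,S \right)} = 3 + \left(-3\right)^{2} + 5 \left(-3\right) = 3 + 9 - 15 = -3$)
$A{\left(m \right)} = 2 m \left(67 + m\right)$ ($A{\left(m \right)} = \left(67 + m\right) 2 m = 2 m \left(67 + m\right)$)
$A{\left(s{\left(-13,-5 \right)} \right)} - 36735 = 2 \left(-3\right) \left(67 - 3\right) - 36735 = 2 \left(-3\right) 64 - 36735 = -384 - 36735 = -37119$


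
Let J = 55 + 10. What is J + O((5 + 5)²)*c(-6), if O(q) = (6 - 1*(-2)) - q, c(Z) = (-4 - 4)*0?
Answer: 65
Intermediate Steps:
c(Z) = 0 (c(Z) = -8*0 = 0)
J = 65
O(q) = 8 - q (O(q) = (6 + 2) - q = 8 - q)
J + O((5 + 5)²)*c(-6) = 65 + (8 - (5 + 5)²)*0 = 65 + (8 - 1*10²)*0 = 65 + (8 - 1*100)*0 = 65 + (8 - 100)*0 = 65 - 92*0 = 65 + 0 = 65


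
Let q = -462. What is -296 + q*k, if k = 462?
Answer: -213740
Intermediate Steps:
-296 + q*k = -296 - 462*462 = -296 - 213444 = -213740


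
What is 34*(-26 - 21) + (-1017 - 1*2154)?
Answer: -4769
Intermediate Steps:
34*(-26 - 21) + (-1017 - 1*2154) = 34*(-47) + (-1017 - 2154) = -1598 - 3171 = -4769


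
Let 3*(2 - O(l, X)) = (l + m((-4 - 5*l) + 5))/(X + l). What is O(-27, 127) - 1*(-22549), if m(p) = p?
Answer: 6765191/300 ≈ 22551.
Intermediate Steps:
O(l, X) = 2 - (1 - 4*l)/(3*(X + l)) (O(l, X) = 2 - (l + ((-4 - 5*l) + 5))/(3*(X + l)) = 2 - (l + (1 - 5*l))/(3*(X + l)) = 2 - (1 - 4*l)/(3*(X + l)))
O(-27, 127) - 1*(-22549) = (-1 + 6*127 + 10*(-27))/(3*(127 - 27)) - 1*(-22549) = (1/3)*(-1 + 762 - 270)/100 + 22549 = (1/3)*(1/100)*491 + 22549 = 491/300 + 22549 = 6765191/300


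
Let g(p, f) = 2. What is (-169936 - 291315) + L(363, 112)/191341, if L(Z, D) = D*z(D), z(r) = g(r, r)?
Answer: -88256227367/191341 ≈ -4.6125e+5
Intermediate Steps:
z(r) = 2
L(Z, D) = 2*D (L(Z, D) = D*2 = 2*D)
(-169936 - 291315) + L(363, 112)/191341 = (-169936 - 291315) + (2*112)/191341 = -461251 + 224*(1/191341) = -461251 + 224/191341 = -88256227367/191341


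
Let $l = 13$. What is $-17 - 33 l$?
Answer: $-446$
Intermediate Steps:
$-17 - 33 l = -17 - 429 = -446$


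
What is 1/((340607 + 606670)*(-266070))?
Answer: -1/252041991390 ≈ -3.9676e-12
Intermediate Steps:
1/((340607 + 606670)*(-266070)) = -1/266070/947277 = (1/947277)*(-1/266070) = -1/252041991390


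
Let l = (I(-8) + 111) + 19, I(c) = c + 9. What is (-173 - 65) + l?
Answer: -107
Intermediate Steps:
I(c) = 9 + c
l = 131 (l = ((9 - 8) + 111) + 19 = (1 + 111) + 19 = 112 + 19 = 131)
(-173 - 65) + l = (-173 - 65) + 131 = -238 + 131 = -107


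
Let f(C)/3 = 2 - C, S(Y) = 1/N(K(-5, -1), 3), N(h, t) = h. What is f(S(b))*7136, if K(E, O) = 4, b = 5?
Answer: 37464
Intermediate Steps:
S(Y) = 1/4
f(C) = 6 - 3*C (f(C) = 3*(2 - C) = 6 - 3*C)
f(S(b))*7136 = (6 - 3*1/4)*7136 = (6 - 3/4)*7136 = (21/4)*7136 = 37464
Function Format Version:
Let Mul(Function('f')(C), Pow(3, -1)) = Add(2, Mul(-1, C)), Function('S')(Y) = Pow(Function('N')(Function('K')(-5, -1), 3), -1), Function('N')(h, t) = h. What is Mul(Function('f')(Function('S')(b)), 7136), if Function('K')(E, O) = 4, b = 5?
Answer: 37464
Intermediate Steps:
Function('S')(Y) = Rational(1, 4) (Function('S')(Y) = Pow(4, -1) = Rational(1, 4))
Function('f')(C) = Add(6, Mul(-3, C)) (Function('f')(C) = Mul(3, Add(2, Mul(-1, C))) = Add(6, Mul(-3, C)))
Mul(Function('f')(Function('S')(b)), 7136) = Mul(Add(6, Mul(-3, Rational(1, 4))), 7136) = Mul(Add(6, Rational(-3, 4)), 7136) = Mul(Rational(21, 4), 7136) = 37464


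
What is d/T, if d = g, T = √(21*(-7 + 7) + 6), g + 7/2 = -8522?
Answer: -17051*√6/12 ≈ -3480.5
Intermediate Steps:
g = -17051/2 (g = -7/2 - 8522 = -17051/2 ≈ -8525.5)
T = √6 (T = √(21*0 + 6) = √(0 + 6) = √6 ≈ 2.4495)
d = -17051/2 ≈ -8525.5
d/T = -17051*√6/6/2 = -17051*√6/12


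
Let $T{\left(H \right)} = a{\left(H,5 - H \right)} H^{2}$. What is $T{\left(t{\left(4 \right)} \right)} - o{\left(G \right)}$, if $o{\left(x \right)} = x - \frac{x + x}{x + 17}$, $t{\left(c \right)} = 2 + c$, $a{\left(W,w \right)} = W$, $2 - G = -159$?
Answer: $\frac{5056}{89} \approx 56.809$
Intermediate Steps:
$G = 161$ ($G = 2 - -159 = 2 + 159 = 161$)
$T{\left(H \right)} = H^{3}$ ($T{\left(H \right)} = H H^{2} = H^{3}$)
$o{\left(x \right)} = x - \frac{2 x}{17 + x}$
$T{\left(t{\left(4 \right)} \right)} - o{\left(G \right)} = \left(2 + 4\right)^{3} - \frac{161 \left(15 + 161\right)}{17 + 161} = 6^{3} - 161 \cdot \frac{1}{178} \cdot 176 = 216 - 161 \cdot \frac{1}{178} \cdot 176 = 216 - \frac{14168}{89} = \frac{5056}{89}$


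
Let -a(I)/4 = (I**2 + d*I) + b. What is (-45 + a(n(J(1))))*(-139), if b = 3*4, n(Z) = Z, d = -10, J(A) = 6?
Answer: -417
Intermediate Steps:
b = 12
a(I) = -48 - 4*I**2 + 40*I (a(I) = -4*((I**2 - 10*I) + 12) = -4*(12 + I**2 - 10*I) = -48 - 4*I**2 + 40*I)
(-45 + a(n(J(1))))*(-139) = (-45 + (-48 - 4*6**2 + 40*6))*(-139) = (-45 + (-48 - 4*36 + 240))*(-139) = (-45 + (-48 - 144 + 240))*(-139) = (-45 + 48)*(-139) = 3*(-139) = -417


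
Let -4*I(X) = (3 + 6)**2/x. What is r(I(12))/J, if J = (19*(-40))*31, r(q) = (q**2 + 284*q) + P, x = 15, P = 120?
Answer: 104631/9424000 ≈ 0.011103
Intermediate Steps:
I(X) = -27/20 (I(X) = -(3 + 6)**2/(4*15) = -9**2/(4*15) = -81/(4*15) = -1/4*27/5 = -27/20)
r(q) = 120 + q**2 + 284*q (r(q) = (q**2 + 284*q) + 120 = 120 + q**2 + 284*q)
J = -23560 (J = -760*31 = -23560)
r(I(12))/J = (120 + (-27/20)**2 + 284*(-27/20))/(-23560) = (120 + 729/400 - 1917/5)*(-1/23560) = -104631/400*(-1/23560) = 104631/9424000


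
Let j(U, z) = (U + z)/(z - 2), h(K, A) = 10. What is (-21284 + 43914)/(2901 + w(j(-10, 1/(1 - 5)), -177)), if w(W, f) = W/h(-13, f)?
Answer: 2036700/261131 ≈ 7.7995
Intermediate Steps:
j(U, z) = (U + z)/(-2 + z)
w(W, f) = W/10
(-21284 + 43914)/(2901 + w(j(-10, 1/(1 - 5)), -177)) = (-21284 + 43914)/(2901 + ((-10 + 1/(1 - 5))/(-2 + 1/(1 - 5)))/10) = 22630/(2901 + ((-10 + 1/(-4))/(-2 + 1/(-4)))/10) = 22630/(2901 + ((-10 - 1/4)/(-2 - 1/4))/10) = 22630/(2901 + (-41/4/(-9/4))/10) = 22630/(2901 + (-4/9*(-41/4))/10) = 22630/(2901 + (1/10)*(41/9)) = 22630/(2901 + 41/90) = 22630/(261131/90) = 22630*(90/261131) = 2036700/261131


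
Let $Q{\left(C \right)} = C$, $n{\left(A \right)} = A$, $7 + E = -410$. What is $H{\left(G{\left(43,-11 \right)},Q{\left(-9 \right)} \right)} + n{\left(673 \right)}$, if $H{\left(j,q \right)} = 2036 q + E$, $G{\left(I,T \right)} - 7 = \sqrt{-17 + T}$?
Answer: $-18068$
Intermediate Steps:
$E = -417$ ($E = -7 - 410 = -417$)
$G{\left(I,T \right)} = 7 + \sqrt{-17 + T}$
$H{\left(j,q \right)} = -417 + 2036 q$ ($H{\left(j,q \right)} = 2036 q - 417 = -417 + 2036 q$)
$H{\left(G{\left(43,-11 \right)},Q{\left(-9 \right)} \right)} + n{\left(673 \right)} = \left(-417 + 2036 \left(-9\right)\right) + 673 = \left(-417 - 18324\right) + 673 = -18741 + 673 = -18068$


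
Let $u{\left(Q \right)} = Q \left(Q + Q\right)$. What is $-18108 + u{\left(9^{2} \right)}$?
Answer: $-4986$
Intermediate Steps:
$u{\left(Q \right)} = 2 Q^{2}$ ($u{\left(Q \right)} = Q 2 Q = 2 Q^{2}$)
$-18108 + u{\left(9^{2} \right)} = -18108 + 2 \left(9^{2}\right)^{2} = -18108 + 2 \cdot 81^{2} = -18108 + 2 \cdot 6561 = -18108 + 13122 = -4986$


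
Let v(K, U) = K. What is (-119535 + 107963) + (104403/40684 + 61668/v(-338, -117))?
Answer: -80801203261/6875596 ≈ -11752.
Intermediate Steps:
(-119535 + 107963) + (104403/40684 + 61668/v(-338, -117)) = (-119535 + 107963) + (104403/40684 + 61668/(-338)) = -11572 + (104403*(1/40684) + 61668*(-1/338)) = -11572 + (104403/40684 - 30834/169) = -11572 - 1236806349/6875596 = -80801203261/6875596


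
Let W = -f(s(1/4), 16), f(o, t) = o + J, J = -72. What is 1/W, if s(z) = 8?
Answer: 1/64 ≈ 0.015625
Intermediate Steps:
f(o, t) = -72 + o (f(o, t) = o - 72 = -72 + o)
W = 64 (W = -(-72 + 8) = -1*(-64) = 64)
1/W = 1/64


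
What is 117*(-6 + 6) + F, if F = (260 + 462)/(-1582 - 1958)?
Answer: -361/1770 ≈ -0.20395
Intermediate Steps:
F = -361/1770 (F = 722/(-3540) = 722*(-1/3540) = -361/1770 ≈ -0.20395)
117*(-6 + 6) + F = 117*(-6 + 6) - 361/1770 = 117*0 - 361/1770 = 0 - 361/1770 = -361/1770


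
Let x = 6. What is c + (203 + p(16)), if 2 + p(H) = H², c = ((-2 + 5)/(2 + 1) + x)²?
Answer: 506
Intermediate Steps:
c = 49 (c = ((-2 + 5)/(2 + 1) + 6)² = (3/3 + 6)² = (3*(⅓) + 6)² = (1 + 6)² = 7² = 49)
p(H) = -2 + H²
c + (203 + p(16)) = 49 + (203 + (-2 + 16²)) = 49 + (203 + (-2 + 256)) = 49 + (203 + 254) = 49 + 457 = 506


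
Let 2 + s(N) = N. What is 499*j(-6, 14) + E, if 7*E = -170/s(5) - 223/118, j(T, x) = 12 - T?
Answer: 22236667/2478 ≈ 8973.6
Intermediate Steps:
s(N) = -2 + N
E = -20729/2478 (E = (-170/(-2 + 5) - 223/118)/7 = (-170/3 - 223*1/118)/7 = (-170*⅓ - 223/118)/7 = (-170/3 - 223/118)/7 = (⅐)*(-20729/354) = -20729/2478 ≈ -8.3652)
499*j(-6, 14) + E = 499*(12 - 1*(-6)) - 20729/2478 = 499*(12 + 6) - 20729/2478 = 499*18 - 20729/2478 = 8982 - 20729/2478 = 22236667/2478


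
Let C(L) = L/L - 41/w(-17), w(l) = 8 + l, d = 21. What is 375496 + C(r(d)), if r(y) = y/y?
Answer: 3379514/9 ≈ 3.7550e+5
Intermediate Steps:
r(y) = 1
C(L) = 50/9 (C(L) = L/L - 41/(8 - 17) = 1 - 41/(-9) = 1 - 41*(-⅑) = 1 + 41/9 = 50/9)
375496 + C(r(d)) = 375496 + 50/9 = 3379514/9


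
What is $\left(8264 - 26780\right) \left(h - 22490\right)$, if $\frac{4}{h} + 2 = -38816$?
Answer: $\frac{8082389756592}{19409} \approx 4.1642 \cdot 10^{8}$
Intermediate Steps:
$h = - \frac{2}{19409}$ ($h = \frac{4}{-2 - 38816} = \frac{4}{-38818} = 4 \left(- \frac{1}{38818}\right) = - \frac{2}{19409} \approx -0.00010305$)
$\left(8264 - 26780\right) \left(h - 22490\right) = \left(8264 - 26780\right) \left(- \frac{2}{19409} - 22490\right) = \left(-18516\right) \left(- \frac{436508412}{19409}\right) = \frac{8082389756592}{19409}$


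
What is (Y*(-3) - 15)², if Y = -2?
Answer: 81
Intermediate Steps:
(Y*(-3) - 15)² = (-2*(-3) - 15)² = (6 - 15)² = (-9)² = 81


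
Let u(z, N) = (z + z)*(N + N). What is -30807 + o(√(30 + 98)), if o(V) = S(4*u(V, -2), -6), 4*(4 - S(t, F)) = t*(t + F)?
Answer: -63571 - 384*√2 ≈ -64114.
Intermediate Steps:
u(z, N) = 4*N*z (u(z, N) = (2*z)*(2*N) = 4*N*z)
S(t, F) = 4 - t*(F + t)/4 (S(t, F) = 4 - t*(t + F)/4 = 4 - t*(F + t)/4)
o(V) = 4 - 256*V² - 48*V (o(V) = 4 - 1024*V²/4 - ¼*(-6)*4*(4*(-2)*V) = 4 - 1024*V²/4 - ¼*(-6)*4*(-8*V) = 4 - 1024*V²/4 - ¼*(-6)*(-32*V) = 4 - 256*V² - 48*V)
-30807 + o(√(30 + 98)) = -30807 + (4 - 256*(√(30 + 98))² - 48*√(30 + 98)) = -30807 + (4 - 256*(√128)² - 384*√2) = -30807 + (4 - 256*(8*√2)² - 384*√2) = -30807 + (4 - 256*128 - 384*√2) = -30807 + (4 - 32768 - 384*√2) = -30807 + (-32764 - 384*√2) = -63571 - 384*√2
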